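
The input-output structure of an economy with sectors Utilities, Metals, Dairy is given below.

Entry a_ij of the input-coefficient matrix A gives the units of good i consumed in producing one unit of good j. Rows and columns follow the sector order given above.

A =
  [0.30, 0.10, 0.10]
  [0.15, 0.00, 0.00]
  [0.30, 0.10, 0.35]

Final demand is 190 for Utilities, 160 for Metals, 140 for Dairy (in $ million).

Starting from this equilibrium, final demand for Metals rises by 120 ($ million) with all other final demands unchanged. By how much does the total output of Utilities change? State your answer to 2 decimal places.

I − A =
  [   0.70    -0.10    -0.10]
  [  -0.15     1.00     0.00]
  [  -0.30    -0.10     0.65]
Cofactors of I−A, C_ij = (−1)^(i+j)·(minor ij) (rows/columns in the sector order above):
  C_11 = (1.00)(0.65) − (0.00)(-0.10) = 0.6500
  C_12 = −[(-0.15)(0.65) − (0.00)(-0.30)] = 0.0975
  C_13 = (-0.15)(-0.10) − (1.00)(-0.30) = 0.3150
  C_21 = −[(-0.10)(0.65) − (-0.10)(-0.10)] = 0.0750
  C_22 = (0.70)(0.65) − (-0.10)(-0.30) = 0.4250
  C_23 = −[(0.70)(-0.10) − (-0.10)(-0.30)] = 0.1000
  C_31 = (-0.10)(0.00) − (-0.10)(1.00) = 0.1000
  C_32 = −[(0.70)(0.00) − (-0.10)(-0.15)] = 0.0150
  C_33 = (0.70)(1.00) − (-0.10)(-0.15) = 0.6850
det(I−A) = Σ_j (I−A)_1j·C_1j = (0.70)(0.6500) + (-0.10)(0.0975) + (-0.10)(0.3150) = 0.41375
adj(I−A) = Cᵀ =
  [ 0.6500   0.0750   0.1000]
  [ 0.0975   0.4250   0.0150]
  [ 0.3150   0.1000   0.6850]
(I − A)⁻¹ = adj(I−A) / det(I−A) ≈
  [   1.5710     0.1813     0.2417]
  [   0.2356     1.0272     0.0363]
  [   0.7613     0.2417     1.6556]
Δx = (I − A)⁻¹ Δd with Δd having +120 in the Metals component and 0 elsewhere.
So Δx_1 = L_12 · (+120), where L_12 = adj(I−A)_12 / det(I−A) = 0.0750 / 0.41375.
Δx_1 = 0.0750 × (+120) / 0.41375 = 9.00 / 0.41375 ≈ 21.75.

Δx_1 = 21.75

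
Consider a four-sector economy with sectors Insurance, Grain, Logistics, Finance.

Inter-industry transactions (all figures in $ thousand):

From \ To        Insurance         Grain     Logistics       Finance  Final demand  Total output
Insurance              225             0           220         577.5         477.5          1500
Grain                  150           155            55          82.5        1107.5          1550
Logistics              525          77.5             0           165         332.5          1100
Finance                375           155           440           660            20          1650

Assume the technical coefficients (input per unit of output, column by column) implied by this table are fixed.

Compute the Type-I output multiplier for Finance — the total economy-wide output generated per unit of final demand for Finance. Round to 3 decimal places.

Technical coefficients a_ij = z_ij / X_j:
  a_II = 225/1500 = 0.15, a_GI = 150/1500 = 0.10, a_LI = 525/1500 = 0.35, a_FI = 375/1500 = 0.25
  a_IG = 0/1550 = 0.00, a_GG = 155/1550 = 0.10, a_LG = 77.5/1550 = 0.05, a_FG = 155/1550 = 0.10
  a_IL = 220/1100 = 0.20, a_GL = 55/1100 = 0.05, a_LL = 0/1100 = 0.00, a_FL = 440/1100 = 0.40
  a_IF = 577.5/1650 = 0.35, a_GF = 82.5/1650 = 0.05, a_LF = 165/1650 = 0.10, a_FF = 660/1650 = 0.40
I − A =
  [   0.85     0.00    -0.20    -0.35]
  [  -0.10     0.90    -0.05    -0.05]
  [  -0.35    -0.05     1.00    -0.10]
  [  -0.25    -0.10    -0.40     0.60]
Compute the cofactors C_ij = (−1)^(i+j)·(3×3 minor ij) of I−A; the adjugate is their transpose:
adj(I−A) = Cᵀ =
  [ 0.496000   0.050000   0.234750   0.332625]
  [ 0.087250   0.292500   0.066625   0.086375]
  [ 0.214375   0.041875   0.372500   0.190625]
  [ 0.364125   0.097500   0.357250   0.698875]
det(I−A) = Σ_j (I−A)_1j·C_1j = (0.85)(0.496000) + (0.00)(0.087250) + (-0.20)(0.214375) + (-0.35)(0.364125) = 0.25128125
(I − A)⁻¹ = adj(I−A) / det(I−A) ≈
  [   1.9739     0.1990     0.9342     1.3237]
  [   0.3472     1.1640     0.2651     0.3437]
  [   0.8531     0.1666     1.4824     0.7586]
  [   1.4491     0.3880     1.4217     2.7812]
The output multiplier for sector j is the column-j sum of the Leontief inverse (I − A)⁻¹ = adj(I−A) / det(I−A).
Column F of adj(I−A): (0.332625, 0.086375, 0.190625, 0.698875); det(I−A) = 0.25128125.
m_F = (0.332625 + 0.086375 + 0.190625 + 0.698875) / 0.25128125 = 1.3085 / 0.25128125 ≈ 5.207.

m_F = 5.207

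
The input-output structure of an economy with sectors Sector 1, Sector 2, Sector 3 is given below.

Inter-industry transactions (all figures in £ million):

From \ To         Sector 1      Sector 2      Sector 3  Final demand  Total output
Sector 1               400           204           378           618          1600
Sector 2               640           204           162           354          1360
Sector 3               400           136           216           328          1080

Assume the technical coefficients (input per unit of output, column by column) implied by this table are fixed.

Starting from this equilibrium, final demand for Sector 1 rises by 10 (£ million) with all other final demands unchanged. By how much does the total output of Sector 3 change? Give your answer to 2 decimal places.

Δx_3 = 7.08

Technical coefficients a_ij = z_ij / X_j:
  a_11 = 400/1600 = 0.25, a_21 = 640/1600 = 0.40, a_31 = 400/1600 = 0.25
  a_12 = 204/1360 = 0.15, a_22 = 204/1360 = 0.15, a_32 = 136/1360 = 0.10
  a_13 = 378/1080 = 0.35, a_23 = 162/1080 = 0.15, a_33 = 216/1080 = 0.20
I − A =
  [   0.75    -0.15    -0.35]
  [  -0.40     0.85    -0.15]
  [  -0.25    -0.10     0.80]
Cofactors of I−A, C_ij = (−1)^(i+j)·(minor ij) (rows/columns in the sector order above):
  C_11 = (0.85)(0.80) − (-0.15)(-0.10) = 0.6650
  C_12 = −[(-0.40)(0.80) − (-0.15)(-0.25)] = 0.3575
  C_13 = (-0.40)(-0.10) − (0.85)(-0.25) = 0.2525
  C_21 = −[(-0.15)(0.80) − (-0.35)(-0.10)] = 0.1550
  C_22 = (0.75)(0.80) − (-0.35)(-0.25) = 0.5125
  C_23 = −[(0.75)(-0.10) − (-0.15)(-0.25)] = 0.1125
  C_31 = (-0.15)(-0.15) − (-0.35)(0.85) = 0.3200
  C_32 = −[(0.75)(-0.15) − (-0.35)(-0.40)] = 0.2525
  C_33 = (0.75)(0.85) − (-0.15)(-0.40) = 0.5775
det(I−A) = Σ_j (I−A)_1j·C_1j = (0.75)(0.6650) + (-0.15)(0.3575) + (-0.35)(0.2525) = 0.35675
adj(I−A) = Cᵀ =
  [ 0.6650   0.1550   0.3200]
  [ 0.3575   0.5125   0.2525]
  [ 0.2525   0.1125   0.5775]
(I − A)⁻¹ = adj(I−A) / det(I−A) ≈
  [   1.8641     0.4345     0.8970]
  [   1.0021     1.4366     0.7078]
  [   0.7078     0.3153     1.6188]
Δx = (I − A)⁻¹ Δd with Δd having +10 in the Sector 1 component and 0 elsewhere.
So Δx_3 = L_31 · (+10), where L_31 = adj(I−A)_31 / det(I−A) = 0.2525 / 0.35675.
Δx_3 = 0.2525 × (+10) / 0.35675 = 2.525 / 0.35675 ≈ 7.08.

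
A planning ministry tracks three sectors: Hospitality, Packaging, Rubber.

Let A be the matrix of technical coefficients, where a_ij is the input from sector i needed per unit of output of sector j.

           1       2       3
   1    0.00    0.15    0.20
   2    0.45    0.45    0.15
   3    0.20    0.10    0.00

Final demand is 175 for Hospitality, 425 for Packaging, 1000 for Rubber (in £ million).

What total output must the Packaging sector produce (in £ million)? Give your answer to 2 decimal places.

x_2 = 1694.44

I − A =
  [   1.00    -0.15    -0.20]
  [  -0.45     0.55    -0.15]
  [  -0.20    -0.10     1.00]
Cofactors of I−A, C_ij = (−1)^(i+j)·(minor ij) (rows/columns in the sector order above):
  C_11 = (0.55)(1.00) − (-0.15)(-0.10) = 0.5350
  C_12 = −[(-0.45)(1.00) − (-0.15)(-0.20)] = 0.4800
  C_13 = (-0.45)(-0.10) − (0.55)(-0.20) = 0.1550
  C_21 = −[(-0.15)(1.00) − (-0.20)(-0.10)] = 0.1700
  C_22 = (1.00)(1.00) − (-0.20)(-0.20) = 0.9600
  C_23 = −[(1.00)(-0.10) − (-0.15)(-0.20)] = 0.1300
  C_31 = (-0.15)(-0.15) − (-0.20)(0.55) = 0.1325
  C_32 = −[(1.00)(-0.15) − (-0.20)(-0.45)] = 0.2400
  C_33 = (1.00)(0.55) − (-0.15)(-0.45) = 0.4825
det(I−A) = Σ_j (I−A)_1j·C_1j = (1.00)(0.5350) + (-0.15)(0.4800) + (-0.20)(0.1550) = 0.4320
adj(I−A) = Cᵀ =
  [ 0.5350   0.1700   0.1325]
  [ 0.4800   0.9600   0.2400]
  [ 0.1550   0.1300   0.4825]
(I − A)⁻¹ = adj(I−A) / det(I−A) ≈
  [   1.2384     0.3935     0.3067]
  [   1.1111     2.2222     0.5556]
  [   0.3588     0.3009     1.1169]
x = (I − A)⁻¹ d = adj(I−A)·d / det(I−A), with det(I−A) = 0.4320:
  x_1 = (0.5350·175 + 0.1700·425 + 0.1325·1000) / 0.4320 = 298.375 / 0.4320 ≈ 690.68
  x_2 = (0.4800·175 + 0.9600·425 + 0.2400·1000) / 0.4320 = 732.00 / 0.4320 ≈ 1694.44
  x_3 = (0.1550·175 + 0.1300·425 + 0.4825·1000) / 0.4320 = 564.875 / 0.4320 ≈ 1307.58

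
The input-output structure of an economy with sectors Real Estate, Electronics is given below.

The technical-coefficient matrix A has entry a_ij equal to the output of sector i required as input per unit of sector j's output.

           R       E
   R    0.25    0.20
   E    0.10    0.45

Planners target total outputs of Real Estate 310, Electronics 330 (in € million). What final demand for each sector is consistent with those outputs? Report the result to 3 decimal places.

I − A =
  [   0.75    -0.20]
  [  -0.10     0.55]
d = (I − A) x:
  d_R = (+0.75)·310 + (-0.20)·330 = 166.500
  d_E = (-0.10)·310 + (+0.55)·330 = 150.500

d_R = 166.500, d_E = 150.500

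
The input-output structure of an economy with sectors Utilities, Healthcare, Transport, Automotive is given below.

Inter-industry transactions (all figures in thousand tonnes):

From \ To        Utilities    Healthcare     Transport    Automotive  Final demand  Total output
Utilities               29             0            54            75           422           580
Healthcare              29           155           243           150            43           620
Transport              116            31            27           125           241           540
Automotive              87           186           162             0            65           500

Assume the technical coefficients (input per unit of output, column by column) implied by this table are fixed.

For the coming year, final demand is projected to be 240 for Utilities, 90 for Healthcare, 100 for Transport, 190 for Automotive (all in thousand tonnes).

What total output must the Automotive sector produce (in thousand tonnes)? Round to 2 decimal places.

x_A = 519.33

Technical coefficients a_ij = z_ij / X_j:
  a_UU = 29/580 = 0.05, a_HU = 29/580 = 0.05, a_TU = 116/580 = 0.20, a_AU = 87/580 = 0.15
  a_UH = 0/620 = 0.00, a_HH = 155/620 = 0.25, a_TH = 31/620 = 0.05, a_AH = 186/620 = 0.30
  a_UT = 54/540 = 0.10, a_HT = 243/540 = 0.45, a_TT = 27/540 = 0.05, a_AT = 162/540 = 0.30
  a_UA = 75/500 = 0.15, a_HA = 150/500 = 0.30, a_TA = 125/500 = 0.25, a_AA = 0/500 = 0.00
I − A =
  [   0.95     0.00    -0.10    -0.15]
  [  -0.05     0.75    -0.45    -0.30]
  [  -0.20    -0.05     0.95    -0.25]
  [  -0.15    -0.30    -0.30     1.00]
Compute the cofactors C_ij = (−1)^(i+j)·(3×3 minor ij) of I−A; the adjugate is their transpose:
adj(I−A) = Cᵀ =
  [ 0.510000   0.057500   0.120000   0.123750]
  [ 0.211375   0.777125   0.514625   0.393500]
  [ 0.168625   0.126625   0.607875   0.215250]
  [ 0.190500   0.279750   0.354750   0.640250]
det(I−A) = Σ_j (I−A)_1j·C_1j = (0.95)(0.510000) + (0.00)(0.211375) + (-0.10)(0.168625) + (-0.15)(0.190500) = 0.4390625
(I − A)⁻¹ = adj(I−A) / det(I−A) ≈
  [   1.1616     0.1310     0.2733     0.2819]
  [   0.4814     1.7700     1.1721     0.8962]
  [   0.3841     0.2884     1.3845     0.4902]
  [   0.4339     0.6372     0.8080     1.4582]
x = (I − A)⁻¹ d = adj(I−A)·d / det(I−A), with det(I−A) = 0.4390625:
  x_U = (0.510000·240 + 0.057500·90 + 0.120000·100 + 0.123750·190) / 0.4390625 = 163.0875 / 0.4390625 ≈ 371.44
  x_H = (0.211375·240 + 0.777125·90 + 0.514625·100 + 0.393500·190) / 0.4390625 = 246.89875 / 0.4390625 ≈ 562.33
  x_T = (0.168625·240 + 0.126625·90 + 0.607875·100 + 0.215250·190) / 0.4390625 = 153.55125 / 0.4390625 ≈ 349.73
  x_A = (0.190500·240 + 0.279750·90 + 0.354750·100 + 0.640250·190) / 0.4390625 = 228.02 / 0.4390625 ≈ 519.33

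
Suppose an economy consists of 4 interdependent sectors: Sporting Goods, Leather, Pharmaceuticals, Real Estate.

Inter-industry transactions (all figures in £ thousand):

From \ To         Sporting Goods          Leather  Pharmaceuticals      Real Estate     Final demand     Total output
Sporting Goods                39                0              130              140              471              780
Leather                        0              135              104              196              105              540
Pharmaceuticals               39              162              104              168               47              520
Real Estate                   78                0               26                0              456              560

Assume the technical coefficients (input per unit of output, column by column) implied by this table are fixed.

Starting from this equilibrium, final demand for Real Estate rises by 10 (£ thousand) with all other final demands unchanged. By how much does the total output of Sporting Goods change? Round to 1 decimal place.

Technical coefficients a_ij = z_ij / X_j:
  a_11 = 39/780 = 0.05, a_21 = 0/780 = 0.00, a_31 = 39/780 = 0.05, a_41 = 78/780 = 0.10
  a_12 = 0/540 = 0.00, a_22 = 135/540 = 0.25, a_32 = 162/540 = 0.30, a_42 = 0/540 = 0.00
  a_13 = 130/520 = 0.25, a_23 = 104/520 = 0.20, a_33 = 104/520 = 0.20, a_43 = 26/520 = 0.05
  a_14 = 140/560 = 0.25, a_24 = 196/560 = 0.35, a_34 = 168/560 = 0.30, a_44 = 0/560 = 0.00
I − A =
  [   0.95     0.00    -0.25    -0.25]
  [   0.00     0.75    -0.20    -0.35]
  [  -0.05    -0.30     0.80    -0.30]
  [  -0.10     0.00    -0.05     1.00]
Compute the cofactors C_ij = (−1)^(i+j)·(3×3 minor ij) of I−A; the adjugate is their transpose:
adj(I−A) = Cᵀ =
  [ 0.523500   0.078750   0.196875   0.217500]
  [ 0.044875   0.705125   0.210375   0.321125]
  [ 0.070500   0.277500   0.693750   0.322875]
  [ 0.055875   0.021750   0.054375   0.503625]
det(I−A) = Σ_j (I−A)_1j·C_1j = (0.95)(0.523500) + (0.00)(0.044875) + (-0.25)(0.070500) + (-0.25)(0.055875) = 0.46573125
(I − A)⁻¹ = adj(I−A) / det(I−A) ≈
  [   1.1240     0.1691     0.4227     0.4670]
  [   0.0964     1.5140     0.4517     0.6895]
  [   0.1514     0.5958     1.4896     0.6933]
  [   0.1200     0.0467     0.1168     1.0814]
Δx = (I − A)⁻¹ Δd with Δd having +10 in the Real Estate component and 0 elsewhere.
So Δx_1 = L_14 · (+10), where L_14 = adj(I−A)_14 / det(I−A) = 0.217500 / 0.46573125.
Δx_1 = 0.217500 × (+10) / 0.46573125 = 2.175 / 0.46573125 ≈ 4.7.

Δx_1 = 4.7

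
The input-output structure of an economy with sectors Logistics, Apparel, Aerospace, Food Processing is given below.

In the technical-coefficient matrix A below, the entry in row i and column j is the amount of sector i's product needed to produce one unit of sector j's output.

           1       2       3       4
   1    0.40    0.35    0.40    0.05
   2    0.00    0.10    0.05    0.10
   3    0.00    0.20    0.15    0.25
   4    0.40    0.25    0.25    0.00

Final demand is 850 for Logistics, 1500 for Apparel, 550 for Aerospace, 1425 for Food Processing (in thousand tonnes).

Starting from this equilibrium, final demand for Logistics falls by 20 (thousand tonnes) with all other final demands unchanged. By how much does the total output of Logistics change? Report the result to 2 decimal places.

Δx_1 = -40.12

I − A =
  [   0.60    -0.35    -0.40    -0.05]
  [   0.00     0.90    -0.05    -0.10]
  [   0.00    -0.20     0.85    -0.25]
  [  -0.40    -0.25    -0.25     1.00]
Compute the cofactors C_ij = (−1)^(i+j)·(3×3 minor ij) of I−A; the adjugate is their transpose:
adj(I−A) = Cᵀ =
  [ 0.669375   0.393750   0.388125   0.169875]
  [ 0.039000   0.415500   0.060000   0.058500]
  [ 0.098000   0.188500   0.493000   0.147000]
  [ 0.302000   0.308500   0.293500   0.453000]
det(I−A) = Σ_j (I−A)_1j·C_1j = (0.60)(0.669375) + (-0.35)(0.039000) + (-0.40)(0.098000) + (-0.05)(0.302000) = 0.333675
(I − A)⁻¹ = adj(I−A) / det(I−A) ≈
  [   2.0061     1.1800     1.1632     0.5091]
  [   0.1169     1.2452     0.1798     0.1753]
  [   0.2937     0.5649     1.4775     0.4405]
  [   0.9051     0.9246     0.8796     1.3576]
Δx = (I − A)⁻¹ Δd with Δd having -20 in the Logistics component and 0 elsewhere.
So Δx_1 = L_11 · (-20), where L_11 = adj(I−A)_11 / det(I−A) = 0.669375 / 0.333675.
Δx_1 = 0.669375 × (-20) / 0.333675 = -13.3875 / 0.333675 ≈ -40.12.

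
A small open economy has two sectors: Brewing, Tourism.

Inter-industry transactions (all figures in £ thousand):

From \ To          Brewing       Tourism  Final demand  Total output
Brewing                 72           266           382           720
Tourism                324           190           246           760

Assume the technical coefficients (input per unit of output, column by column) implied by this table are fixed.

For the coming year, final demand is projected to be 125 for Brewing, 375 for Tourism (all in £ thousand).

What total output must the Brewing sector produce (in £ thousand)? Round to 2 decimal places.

x_B = 434.78

Technical coefficients a_ij = z_ij / X_j:
  a_BB = 72/720 = 0.10, a_TB = 324/720 = 0.45
  a_BT = 266/760 = 0.35, a_TT = 190/760 = 0.25
I − A =
  [   0.90    -0.35]
  [  -0.45     0.75]
det(I−A) = (0.90)(0.75) − (-0.35)(-0.45) = 0.5175
adj(I−A) = [[0.75, 0.35], [0.45, 0.90]]
(I − A)⁻¹ = adj(I−A) / det(I−A) ≈
  [   1.4493     0.6763]
  [   0.8696     1.7391]
x = (I − A)⁻¹ d = adj(I−A)·d / det(I−A), with det(I−A) = 0.5175:
  x_B = (0.75·125 + 0.35·375) / 0.5175 = 225.00 / 0.5175 ≈ 434.78
  x_T = (0.45·125 + 0.90·375) / 0.5175 = 393.75 / 0.5175 ≈ 760.87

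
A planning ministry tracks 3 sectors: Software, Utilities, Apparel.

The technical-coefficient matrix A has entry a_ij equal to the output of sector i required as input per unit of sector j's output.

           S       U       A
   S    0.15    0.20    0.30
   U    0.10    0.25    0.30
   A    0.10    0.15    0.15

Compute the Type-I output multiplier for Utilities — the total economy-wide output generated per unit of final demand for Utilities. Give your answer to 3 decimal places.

I − A =
  [   0.85    -0.20    -0.30]
  [  -0.10     0.75    -0.30]
  [  -0.10    -0.15     0.85]
Cofactors of I−A, C_ij = (−1)^(i+j)·(minor ij) (rows/columns in the sector order above):
  C_11 = (0.75)(0.85) − (-0.30)(-0.15) = 0.5925
  C_12 = −[(-0.10)(0.85) − (-0.30)(-0.10)] = 0.1150
  C_13 = (-0.10)(-0.15) − (0.75)(-0.10) = 0.0900
  C_21 = −[(-0.20)(0.85) − (-0.30)(-0.15)] = 0.2150
  C_22 = (0.85)(0.85) − (-0.30)(-0.10) = 0.6925
  C_23 = −[(0.85)(-0.15) − (-0.20)(-0.10)] = 0.1475
  C_31 = (-0.20)(-0.30) − (-0.30)(0.75) = 0.2850
  C_32 = −[(0.85)(-0.30) − (-0.30)(-0.10)] = 0.2850
  C_33 = (0.85)(0.75) − (-0.20)(-0.10) = 0.6175
det(I−A) = Σ_j (I−A)_1j·C_1j = (0.85)(0.5925) + (-0.20)(0.1150) + (-0.30)(0.0900) = 0.453625
adj(I−A) = Cᵀ =
  [ 0.5925   0.2150   0.2850]
  [ 0.1150   0.6925   0.2850]
  [ 0.0900   0.1475   0.6175]
(I − A)⁻¹ = adj(I−A) / det(I−A) ≈
  [   1.3061     0.4740     0.6283]
  [   0.2535     1.5266     0.6283]
  [   0.1984     0.3252     1.3613]
The output multiplier for sector j is the column-j sum of the Leontief inverse (I − A)⁻¹ = adj(I−A) / det(I−A).
Column U of adj(I−A): (0.2150, 0.6925, 0.1475); det(I−A) = 0.453625.
m_U = (0.2150 + 0.6925 + 0.1475) / 0.453625 = 1.055 / 0.453625 ≈ 2.326.

m_U = 2.326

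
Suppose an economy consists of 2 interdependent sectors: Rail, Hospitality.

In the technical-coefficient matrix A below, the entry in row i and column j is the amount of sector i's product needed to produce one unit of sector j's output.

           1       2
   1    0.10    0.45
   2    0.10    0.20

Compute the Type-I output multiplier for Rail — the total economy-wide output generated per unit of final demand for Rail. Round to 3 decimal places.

I − A =
  [   0.90    -0.45]
  [  -0.10     0.80]
det(I−A) = (0.90)(0.80) − (-0.45)(-0.10) = 0.6750
adj(I−A) = [[0.80, 0.45], [0.10, 0.90]]
(I − A)⁻¹ = adj(I−A) / det(I−A) ≈
  [   1.1852     0.6667]
  [   0.1481     1.3333]
The output multiplier for sector j is the column-j sum of the Leontief inverse (I − A)⁻¹ = adj(I−A) / det(I−A).
Column 1 of adj(I−A): (0.80, 0.10); det(I−A) = 0.6750.
m_1 = (0.80 + 0.10) / 0.6750 = 0.90 / 0.6750 ≈ 1.333.

m_1 = 1.333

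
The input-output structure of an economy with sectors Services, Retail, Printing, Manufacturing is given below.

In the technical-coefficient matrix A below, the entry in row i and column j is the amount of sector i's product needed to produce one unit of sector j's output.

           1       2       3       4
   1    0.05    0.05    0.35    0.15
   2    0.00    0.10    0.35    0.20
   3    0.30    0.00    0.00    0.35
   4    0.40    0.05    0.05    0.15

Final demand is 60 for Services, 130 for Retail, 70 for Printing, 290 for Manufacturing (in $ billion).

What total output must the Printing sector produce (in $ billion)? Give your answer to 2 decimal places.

I − A =
  [   0.95    -0.05    -0.35    -0.15]
  [   0.00     0.90    -0.35    -0.20]
  [  -0.30     0.00     1.00    -0.35]
  [  -0.40    -0.05    -0.05     0.85]
Compute the cofactors C_ij = (−1)^(i+j)·(3×3 minor ij) of I−A; the adjugate is their transpose:
adj(I−A) = Cᵀ =
  [ 0.733125   0.055250   0.289000   0.261375]
  [ 0.221250   0.590375   0.299125   0.301125]
  [ 0.352500   0.038625   0.659250   0.342750]
  [ 0.378750   0.063000   0.192375   0.755250]
det(I−A) = Σ_j (I−A)_1j·C_1j = (0.95)(0.733125) + (-0.05)(0.221250) + (-0.35)(0.352500) + (-0.15)(0.378750) = 0.50521875
(I − A)⁻¹ = adj(I−A) / det(I−A) ≈
  [   1.4511     0.1094     0.5720     0.5174]
  [   0.4379     1.1686     0.5921     0.5960]
  [   0.6977     0.0765     1.3049     0.6784]
  [   0.7497     0.1247     0.3808     1.4949]
x = (I − A)⁻¹ d = adj(I−A)·d / det(I−A), with det(I−A) = 0.50521875:
  x_1 = (0.733125·60 + 0.055250·130 + 0.289000·70 + 0.261375·290) / 0.50521875 = 147.19875 / 0.50521875 ≈ 291.36
  x_2 = (0.221250·60 + 0.590375·130 + 0.299125·70 + 0.301125·290) / 0.50521875 = 198.28875 / 0.50521875 ≈ 392.48
  x_3 = (0.352500·60 + 0.038625·130 + 0.659250·70 + 0.342750·290) / 0.50521875 = 171.71625 / 0.50521875 ≈ 339.88
  x_4 = (0.378750·60 + 0.063000·130 + 0.192375·70 + 0.755250·290) / 0.50521875 = 263.40375 / 0.50521875 ≈ 521.37

x_3 = 339.88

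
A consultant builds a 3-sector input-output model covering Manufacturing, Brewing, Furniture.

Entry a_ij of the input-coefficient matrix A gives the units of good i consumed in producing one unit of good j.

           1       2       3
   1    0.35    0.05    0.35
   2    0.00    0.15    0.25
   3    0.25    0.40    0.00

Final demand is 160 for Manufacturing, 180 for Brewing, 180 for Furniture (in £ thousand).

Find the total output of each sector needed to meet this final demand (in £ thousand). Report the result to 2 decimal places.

I − A =
  [   0.65    -0.05    -0.35]
  [   0.00     0.85    -0.25]
  [  -0.25    -0.40     1.00]
Cofactors of I−A, C_ij = (−1)^(i+j)·(minor ij) (rows/columns in the sector order above):
  C_11 = (0.85)(1.00) − (-0.25)(-0.40) = 0.7500
  C_12 = −[(0.00)(1.00) − (-0.25)(-0.25)] = 0.0625
  C_13 = (0.00)(-0.40) − (0.85)(-0.25) = 0.2125
  C_21 = −[(-0.05)(1.00) − (-0.35)(-0.40)] = 0.1900
  C_22 = (0.65)(1.00) − (-0.35)(-0.25) = 0.5625
  C_23 = −[(0.65)(-0.40) − (-0.05)(-0.25)] = 0.2725
  C_31 = (-0.05)(-0.25) − (-0.35)(0.85) = 0.3100
  C_32 = −[(0.65)(-0.25) − (-0.35)(0.00)] = 0.1625
  C_33 = (0.65)(0.85) − (-0.05)(0.00) = 0.5525
det(I−A) = Σ_j (I−A)_1j·C_1j = (0.65)(0.7500) + (-0.05)(0.0625) + (-0.35)(0.2125) = 0.4100
adj(I−A) = Cᵀ =
  [ 0.7500   0.1900   0.3100]
  [ 0.0625   0.5625   0.1625]
  [ 0.2125   0.2725   0.5525]
(I − A)⁻¹ = adj(I−A) / det(I−A) ≈
  [   1.8293     0.4634     0.7561]
  [   0.1524     1.3720     0.3963]
  [   0.5183     0.6646     1.3476]
x = (I − A)⁻¹ d = adj(I−A)·d / det(I−A), with det(I−A) = 0.4100:
  x_1 = (0.7500·160 + 0.1900·180 + 0.3100·180) / 0.4100 = 210.00 / 0.4100 ≈ 512.20
  x_2 = (0.0625·160 + 0.5625·180 + 0.1625·180) / 0.4100 = 140.50 / 0.4100 ≈ 342.68
  x_3 = (0.2125·160 + 0.2725·180 + 0.5525·180) / 0.4100 = 182.50 / 0.4100 ≈ 445.12

x_1 = 512.20, x_2 = 342.68, x_3 = 445.12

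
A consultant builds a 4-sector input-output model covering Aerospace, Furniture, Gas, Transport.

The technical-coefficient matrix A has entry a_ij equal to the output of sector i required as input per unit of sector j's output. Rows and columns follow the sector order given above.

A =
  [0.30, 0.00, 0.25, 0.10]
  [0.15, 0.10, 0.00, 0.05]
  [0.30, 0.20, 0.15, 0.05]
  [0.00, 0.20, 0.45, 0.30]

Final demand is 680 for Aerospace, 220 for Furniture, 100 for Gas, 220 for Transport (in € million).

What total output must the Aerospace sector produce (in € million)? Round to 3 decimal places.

I − A =
  [   0.70     0.00    -0.25    -0.10]
  [  -0.15     0.90     0.00    -0.05]
  [  -0.30    -0.20     0.85    -0.05]
  [   0.00    -0.20    -0.45     0.70]
Compute the cofactors C_ij = (−1)^(i+j)·(3×3 minor ij) of I−A; the adjugate is their transpose:
adj(I−A) = Cᵀ =
  [ 0.502250   0.063500   0.195500   0.090250]
  [ 0.092625   0.334750   0.048750   0.040625]
  [ 0.208500   0.111000   0.431000   0.068500]
  [ 0.160500   0.167000   0.291000   0.460500]
det(I−A) = Σ_j (I−A)_1j·C_1j = (0.70)(0.502250) + (0.00)(0.092625) + (-0.25)(0.208500) + (-0.10)(0.160500) = 0.2834
(I − A)⁻¹ = adj(I−A) / det(I−A) ≈
  [   1.7722     0.2241     0.6898     0.3185]
  [   0.3268     1.1812     0.1720     0.1433]
  [   0.7357     0.3917     1.5208     0.2417]
  [   0.5663     0.5893     1.0268     1.6249]
x = (I − A)⁻¹ d = adj(I−A)·d / det(I−A), with det(I−A) = 0.2834:
  x_A = (0.502250·680 + 0.063500·220 + 0.195500·100 + 0.090250·220) / 0.2834 = 394.905 / 0.2834 ≈ 1393.454
  x_F = (0.092625·680 + 0.334750·220 + 0.048750·100 + 0.040625·220) / 0.2834 = 150.4425 / 0.2834 ≈ 530.849
  x_G = (0.208500·680 + 0.111000·220 + 0.431000·100 + 0.068500·220) / 0.2834 = 224.37 / 0.2834 ≈ 791.708
  x_T = (0.160500·680 + 0.167000·220 + 0.291000·100 + 0.460500·220) / 0.2834 = 276.29 / 0.2834 ≈ 974.912

x_A = 1393.454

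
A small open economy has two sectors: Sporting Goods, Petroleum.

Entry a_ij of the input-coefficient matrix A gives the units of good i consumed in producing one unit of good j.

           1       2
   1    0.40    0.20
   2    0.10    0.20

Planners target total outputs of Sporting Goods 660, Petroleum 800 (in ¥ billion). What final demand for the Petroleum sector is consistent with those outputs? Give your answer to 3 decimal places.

d_2 = 574.000

I − A =
  [   0.60    -0.20]
  [  -0.10     0.80]
d = (I − A) x:
  d_1 = (+0.60)·660 + (-0.20)·800 = 236.000
  d_2 = (-0.10)·660 + (+0.80)·800 = 574.000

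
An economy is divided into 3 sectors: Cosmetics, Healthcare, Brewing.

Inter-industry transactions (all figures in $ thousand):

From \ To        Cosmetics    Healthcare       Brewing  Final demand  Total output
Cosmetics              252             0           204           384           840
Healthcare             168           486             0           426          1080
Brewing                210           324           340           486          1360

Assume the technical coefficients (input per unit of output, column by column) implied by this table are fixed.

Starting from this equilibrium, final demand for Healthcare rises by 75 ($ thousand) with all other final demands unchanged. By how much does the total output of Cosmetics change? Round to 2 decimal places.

Technical coefficients a_ij = z_ij / X_j:
  a_11 = 252/840 = 0.30, a_21 = 168/840 = 0.20, a_31 = 210/840 = 0.25
  a_12 = 0/1080 = 0.00, a_22 = 486/1080 = 0.45, a_32 = 324/1080 = 0.30
  a_13 = 204/1360 = 0.15, a_23 = 0/1360 = 0.00, a_33 = 340/1360 = 0.25
I − A =
  [   0.70     0.00    -0.15]
  [  -0.20     0.55     0.00]
  [  -0.25    -0.30     0.75]
Cofactors of I−A, C_ij = (−1)^(i+j)·(minor ij) (rows/columns in the sector order above):
  C_11 = (0.55)(0.75) − (0.00)(-0.30) = 0.4125
  C_12 = −[(-0.20)(0.75) − (0.00)(-0.25)] = 0.1500
  C_13 = (-0.20)(-0.30) − (0.55)(-0.25) = 0.1975
  C_21 = −[(0.00)(0.75) − (-0.15)(-0.30)] = 0.0450
  C_22 = (0.70)(0.75) − (-0.15)(-0.25) = 0.4875
  C_23 = −[(0.70)(-0.30) − (0.00)(-0.25)] = 0.2100
  C_31 = (0.00)(0.00) − (-0.15)(0.55) = 0.0825
  C_32 = −[(0.70)(0.00) − (-0.15)(-0.20)] = 0.0300
  C_33 = (0.70)(0.55) − (0.00)(-0.20) = 0.3850
det(I−A) = Σ_j (I−A)_1j·C_1j = (0.70)(0.4125) + (0.00)(0.1500) + (-0.15)(0.1975) = 0.259125
adj(I−A) = Cᵀ =
  [ 0.4125   0.0450   0.0825]
  [ 0.1500   0.4875   0.0300]
  [ 0.1975   0.2100   0.3850]
(I − A)⁻¹ = adj(I−A) / det(I−A) ≈
  [   1.5919     0.1737     0.3184]
  [   0.5789     1.8813     0.1158]
  [   0.7622     0.8104     1.4858]
Δx = (I − A)⁻¹ Δd with Δd having +75 in the Healthcare component and 0 elsewhere.
So Δx_1 = L_12 · (+75), where L_12 = adj(I−A)_12 / det(I−A) = 0.0450 / 0.259125.
Δx_1 = 0.0450 × (+75) / 0.259125 = 3.375 / 0.259125 ≈ 13.02.

Δx_1 = 13.02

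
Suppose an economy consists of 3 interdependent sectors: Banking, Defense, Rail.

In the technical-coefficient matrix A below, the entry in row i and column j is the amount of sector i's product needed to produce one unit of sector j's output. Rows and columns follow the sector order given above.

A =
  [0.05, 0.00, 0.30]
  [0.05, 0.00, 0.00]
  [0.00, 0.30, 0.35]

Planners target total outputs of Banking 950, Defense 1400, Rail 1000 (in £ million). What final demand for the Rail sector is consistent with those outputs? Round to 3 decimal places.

d_3 = 230.000

I − A =
  [   0.95     0.00    -0.30]
  [  -0.05     1.00     0.00]
  [   0.00    -0.30     0.65]
d = (I − A) x:
  d_1 = (+0.95)·950 + (+0.00)·1400 + (-0.30)·1000 = 602.500
  d_2 = (-0.05)·950 + (+1.00)·1400 + (+0.00)·1000 = 1352.500
  d_3 = (+0.00)·950 + (-0.30)·1400 + (+0.65)·1000 = 230.000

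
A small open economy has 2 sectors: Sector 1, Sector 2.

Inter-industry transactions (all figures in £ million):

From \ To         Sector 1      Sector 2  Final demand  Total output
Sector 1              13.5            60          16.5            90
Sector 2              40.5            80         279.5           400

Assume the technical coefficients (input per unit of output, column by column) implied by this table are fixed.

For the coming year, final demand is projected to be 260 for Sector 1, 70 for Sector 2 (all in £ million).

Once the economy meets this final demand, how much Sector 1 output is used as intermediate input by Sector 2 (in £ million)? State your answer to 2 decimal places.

Technical coefficients a_ij = z_ij / X_j:
  a_11 = 13.5/90 = 0.15, a_21 = 40.5/90 = 0.45
  a_12 = 60/400 = 0.15, a_22 = 80/400 = 0.20
I − A =
  [   0.85    -0.15]
  [  -0.45     0.80]
det(I−A) = (0.85)(0.80) − (-0.15)(-0.45) = 0.6125
adj(I−A) = [[0.80, 0.15], [0.45, 0.85]]
(I − A)⁻¹ = adj(I−A) / det(I−A) ≈
  [   1.3061     0.2449]
  [   0.7347     1.3878]
First solve x = (I − A)⁻¹ d = adj(I−A)·d / det(I−A); in particular x_2 = (0.45·260 + 0.85·70) / 0.6125 = 176.50 / 0.6125 ≈ 288.1633.
Intermediate flow from 1 to 2: z_12 = a_12 · x_2 = 0.15 × 176.50 / 0.6125 = 26.475 / 0.6125 ≈ 43.22.

z_12 = 43.22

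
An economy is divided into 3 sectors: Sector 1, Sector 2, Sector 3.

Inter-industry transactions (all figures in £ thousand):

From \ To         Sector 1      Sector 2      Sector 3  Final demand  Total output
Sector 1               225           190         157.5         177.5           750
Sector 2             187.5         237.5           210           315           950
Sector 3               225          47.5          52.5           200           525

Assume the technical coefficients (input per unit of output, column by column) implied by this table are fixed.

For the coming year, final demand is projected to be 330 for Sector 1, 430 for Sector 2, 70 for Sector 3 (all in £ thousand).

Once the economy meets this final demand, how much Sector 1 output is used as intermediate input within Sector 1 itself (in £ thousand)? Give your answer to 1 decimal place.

Technical coefficients a_ij = z_ij / X_j:
  a_11 = 225/750 = 0.30, a_21 = 187.5/750 = 0.25, a_31 = 225/750 = 0.30
  a_12 = 190/950 = 0.20, a_22 = 237.5/950 = 0.25, a_32 = 47.5/950 = 0.05
  a_13 = 157.5/525 = 0.30, a_23 = 210/525 = 0.40, a_33 = 52.5/525 = 0.10
I − A =
  [   0.70    -0.20    -0.30]
  [  -0.25     0.75    -0.40]
  [  -0.30    -0.05     0.90]
Cofactors of I−A, C_ij = (−1)^(i+j)·(minor ij) (rows/columns in the sector order above):
  C_11 = (0.75)(0.90) − (-0.40)(-0.05) = 0.6550
  C_12 = −[(-0.25)(0.90) − (-0.40)(-0.30)] = 0.3450
  C_13 = (-0.25)(-0.05) − (0.75)(-0.30) = 0.2375
  C_21 = −[(-0.20)(0.90) − (-0.30)(-0.05)] = 0.1950
  C_22 = (0.70)(0.90) − (-0.30)(-0.30) = 0.5400
  C_23 = −[(0.70)(-0.05) − (-0.20)(-0.30)] = 0.0950
  C_31 = (-0.20)(-0.40) − (-0.30)(0.75) = 0.3050
  C_32 = −[(0.70)(-0.40) − (-0.30)(-0.25)] = 0.3550
  C_33 = (0.70)(0.75) − (-0.20)(-0.25) = 0.4750
det(I−A) = Σ_j (I−A)_1j·C_1j = (0.70)(0.6550) + (-0.20)(0.3450) + (-0.30)(0.2375) = 0.31825
adj(I−A) = Cᵀ =
  [ 0.6550   0.1950   0.3050]
  [ 0.3450   0.5400   0.3550]
  [ 0.2375   0.0950   0.4750]
(I − A)⁻¹ = adj(I−A) / det(I−A) ≈
  [   2.0581     0.6127     0.9584]
  [   1.0841     1.6968     1.1155]
  [   0.7463     0.2985     1.4925]
First solve x = (I − A)⁻¹ d = adj(I−A)·d / det(I−A); in particular x_1 = (0.6550·330 + 0.1950·430 + 0.3050·70) / 0.31825 = 321.35 / 0.31825 ≈ 1009.741.
Intermediate flow from 1 to 1: z_11 = a_11 · x_1 = 0.30 × 321.35 / 0.31825 = 96.405 / 0.31825 ≈ 302.9.

z_11 = 302.9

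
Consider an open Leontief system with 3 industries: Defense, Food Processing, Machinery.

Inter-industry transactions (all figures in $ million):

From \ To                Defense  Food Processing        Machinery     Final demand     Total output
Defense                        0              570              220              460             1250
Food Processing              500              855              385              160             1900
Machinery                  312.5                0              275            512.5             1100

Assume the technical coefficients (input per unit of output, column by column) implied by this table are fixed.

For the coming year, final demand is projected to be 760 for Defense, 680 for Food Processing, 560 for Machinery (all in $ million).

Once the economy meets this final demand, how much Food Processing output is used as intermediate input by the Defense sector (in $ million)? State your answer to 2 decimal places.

Technical coefficients a_ij = z_ij / X_j:
  a_DD = 0/1250 = 0.00, a_FD = 500/1250 = 0.40, a_MD = 312.5/1250 = 0.25
  a_DF = 570/1900 = 0.30, a_FF = 855/1900 = 0.45, a_MF = 0/1900 = 0.00
  a_DM = 220/1100 = 0.20, a_FM = 385/1100 = 0.35, a_MM = 275/1100 = 0.25
I − A =
  [   1.00    -0.30    -0.20]
  [  -0.40     0.55    -0.35]
  [  -0.25     0.00     0.75]
Cofactors of I−A, C_ij = (−1)^(i+j)·(minor ij) (rows/columns in the sector order above):
  C_11 = (0.55)(0.75) − (-0.35)(0.00) = 0.4125
  C_12 = −[(-0.40)(0.75) − (-0.35)(-0.25)] = 0.3875
  C_13 = (-0.40)(0.00) − (0.55)(-0.25) = 0.1375
  C_21 = −[(-0.30)(0.75) − (-0.20)(0.00)] = 0.2250
  C_22 = (1.00)(0.75) − (-0.20)(-0.25) = 0.7000
  C_23 = −[(1.00)(0.00) − (-0.30)(-0.25)] = 0.0750
  C_31 = (-0.30)(-0.35) − (-0.20)(0.55) = 0.2150
  C_32 = −[(1.00)(-0.35) − (-0.20)(-0.40)] = 0.4300
  C_33 = (1.00)(0.55) − (-0.30)(-0.40) = 0.4300
det(I−A) = Σ_j (I−A)_1j·C_1j = (1.00)(0.4125) + (-0.30)(0.3875) + (-0.20)(0.1375) = 0.26875
adj(I−A) = Cᵀ =
  [ 0.4125   0.2250   0.2150]
  [ 0.3875   0.7000   0.4300]
  [ 0.1375   0.0750   0.4300]
(I − A)⁻¹ = adj(I−A) / det(I−A) ≈
  [   1.5349     0.8372     0.8000]
  [   1.4419     2.6047     1.6000]
  [   0.5116     0.2791     1.6000]
First solve x = (I − A)⁻¹ d = adj(I−A)·d / det(I−A); in particular x_D = (0.4125·760 + 0.2250·680 + 0.2150·560) / 0.26875 = 586.90 / 0.26875 ≈ 2183.8140.
Intermediate flow from F to D: z_FD = a_FD · x_D = 0.40 × 586.90 / 0.26875 = 234.76 / 0.26875 ≈ 873.53.

z_FD = 873.53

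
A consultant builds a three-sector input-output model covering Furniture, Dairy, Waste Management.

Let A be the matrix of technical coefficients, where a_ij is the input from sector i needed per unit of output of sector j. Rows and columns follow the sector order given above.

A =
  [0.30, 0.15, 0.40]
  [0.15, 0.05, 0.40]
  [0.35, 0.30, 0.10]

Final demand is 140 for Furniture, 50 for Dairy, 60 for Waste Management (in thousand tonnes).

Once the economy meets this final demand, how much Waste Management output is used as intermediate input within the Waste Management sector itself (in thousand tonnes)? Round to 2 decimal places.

z_WW = 32.44

I − A =
  [   0.70    -0.15    -0.40]
  [  -0.15     0.95    -0.40]
  [  -0.35    -0.30     0.90]
Cofactors of I−A, C_ij = (−1)^(i+j)·(minor ij) (rows/columns in the sector order above):
  C_11 = (0.95)(0.90) − (-0.40)(-0.30) = 0.7350
  C_12 = −[(-0.15)(0.90) − (-0.40)(-0.35)] = 0.2750
  C_13 = (-0.15)(-0.30) − (0.95)(-0.35) = 0.3775
  C_21 = −[(-0.15)(0.90) − (-0.40)(-0.30)] = 0.2550
  C_22 = (0.70)(0.90) − (-0.40)(-0.35) = 0.4900
  C_23 = −[(0.70)(-0.30) − (-0.15)(-0.35)] = 0.2625
  C_31 = (-0.15)(-0.40) − (-0.40)(0.95) = 0.4400
  C_32 = −[(0.70)(-0.40) − (-0.40)(-0.15)] = 0.3400
  C_33 = (0.70)(0.95) − (-0.15)(-0.15) = 0.6425
det(I−A) = Σ_j (I−A)_1j·C_1j = (0.70)(0.7350) + (-0.15)(0.2750) + (-0.40)(0.3775) = 0.32225
adj(I−A) = Cᵀ =
  [ 0.7350   0.2550   0.4400]
  [ 0.2750   0.4900   0.3400]
  [ 0.3775   0.2625   0.6425]
(I − A)⁻¹ = adj(I−A) / det(I−A) ≈
  [   2.2808     0.7913     1.3654]
  [   0.8534     1.5206     1.0551]
  [   1.1715     0.8146     1.9938]
First solve x = (I − A)⁻¹ d = adj(I−A)·d / det(I−A); in particular x_W = (0.3775·140 + 0.2625·50 + 0.6425·60) / 0.32225 = 104.525 / 0.32225 ≈ 324.3600.
Intermediate flow from W to W: z_WW = a_WW · x_W = 0.10 × 104.525 / 0.32225 = 10.4525 / 0.32225 ≈ 32.44.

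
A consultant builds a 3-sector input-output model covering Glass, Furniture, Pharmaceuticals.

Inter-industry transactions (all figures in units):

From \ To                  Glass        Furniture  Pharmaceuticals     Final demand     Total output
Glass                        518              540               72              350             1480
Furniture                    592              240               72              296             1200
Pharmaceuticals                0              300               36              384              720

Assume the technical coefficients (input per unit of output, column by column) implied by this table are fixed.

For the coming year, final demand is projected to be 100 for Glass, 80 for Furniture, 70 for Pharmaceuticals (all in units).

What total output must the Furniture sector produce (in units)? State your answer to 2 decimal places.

Technical coefficients a_ij = z_ij / X_j:
  a_11 = 518/1480 = 0.35, a_21 = 592/1480 = 0.40, a_31 = 0/1480 = 0.00
  a_12 = 540/1200 = 0.45, a_22 = 240/1200 = 0.20, a_32 = 300/1200 = 0.25
  a_13 = 72/720 = 0.10, a_23 = 72/720 = 0.10, a_33 = 36/720 = 0.05
I − A =
  [   0.65    -0.45    -0.10]
  [  -0.40     0.80    -0.10]
  [   0.00    -0.25     0.95]
Cofactors of I−A, C_ij = (−1)^(i+j)·(minor ij) (rows/columns in the sector order above):
  C_11 = (0.80)(0.95) − (-0.10)(-0.25) = 0.7350
  C_12 = −[(-0.40)(0.95) − (-0.10)(0.00)] = 0.3800
  C_13 = (-0.40)(-0.25) − (0.80)(0.00) = 0.1000
  C_21 = −[(-0.45)(0.95) − (-0.10)(-0.25)] = 0.4525
  C_22 = (0.65)(0.95) − (-0.10)(0.00) = 0.6175
  C_23 = −[(0.65)(-0.25) − (-0.45)(0.00)] = 0.1625
  C_31 = (-0.45)(-0.10) − (-0.10)(0.80) = 0.1250
  C_32 = −[(0.65)(-0.10) − (-0.10)(-0.40)] = 0.1050
  C_33 = (0.65)(0.80) − (-0.45)(-0.40) = 0.3400
det(I−A) = Σ_j (I−A)_1j·C_1j = (0.65)(0.7350) + (-0.45)(0.3800) + (-0.10)(0.1000) = 0.29675
adj(I−A) = Cᵀ =
  [ 0.7350   0.4525   0.1250]
  [ 0.3800   0.6175   0.1050]
  [ 0.1000   0.1625   0.3400]
(I − A)⁻¹ = adj(I−A) / det(I−A) ≈
  [   2.4768     1.5249     0.4212]
  [   1.2805     2.0809     0.3538]
  [   0.3370     0.5476     1.1457]
x = (I − A)⁻¹ d = adj(I−A)·d / det(I−A), with det(I−A) = 0.29675:
  x_1 = (0.7350·100 + 0.4525·80 + 0.1250·70) / 0.29675 = 118.45 / 0.29675 ≈ 399.16
  x_2 = (0.3800·100 + 0.6175·80 + 0.1050·70) / 0.29675 = 94.75 / 0.29675 ≈ 319.29
  x_3 = (0.1000·100 + 0.1625·80 + 0.3400·70) / 0.29675 = 46.80 / 0.29675 ≈ 157.71

x_2 = 319.29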